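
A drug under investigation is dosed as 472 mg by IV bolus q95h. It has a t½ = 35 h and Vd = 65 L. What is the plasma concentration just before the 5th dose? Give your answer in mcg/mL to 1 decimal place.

1.3 mcg/mL

f = (1/2)^(τ/t½) = (1/2)^(95/35) ≈ 0.1524.
C₀ = D/Vd = 472/65 ≈ 7.262 mcg/mL.
Before the 5th dose, 4 doses have been given. Superposition: Cmin = C₀·(f + f² + … + f^4).
≈ 7.262 × (0.1524 + 0.0232 + 0.0035 + 0.0005) ≈ 7.262 × 0.1796 ≈ 1.304 mcg/mL.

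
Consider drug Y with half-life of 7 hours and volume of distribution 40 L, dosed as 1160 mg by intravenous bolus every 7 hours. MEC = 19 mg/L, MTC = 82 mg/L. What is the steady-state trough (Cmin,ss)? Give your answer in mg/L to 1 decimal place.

τ = 7 h = 1 half-life, so f = (1/2)^1 = 0.5.
Accumulation ratio R = 1/(1 − f) = 1/0.5 = 2/1.
Single-dose peak C₀ = D/Vd = 1160/40 = 29 mg/L.
Steady-state peak Cmax,ss = C₀·R = 29 × 2/1 ≈ 58.000 mg/L.
Steady-state trough Cmin,ss = Cmax,ss·f ≈ 58.000 × 0.5 ≈ 29.000 mg/L.
Trough 29.0 mg/L vs MEC 19 mg/L: adequate.

29.0 mg/L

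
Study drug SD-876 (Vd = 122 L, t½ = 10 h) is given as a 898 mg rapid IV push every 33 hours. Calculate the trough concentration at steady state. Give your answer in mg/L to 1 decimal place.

0.8 mg/L

k = ln2/t½ = ln2/10 ≈ 0.069315 h⁻¹; fraction remaining f = e^(−kτ) = e^(−0.069315×33) ≈ 0.1015.
At steady state, accumulation factor R = 1/(1 − e^(−kτ)) ≈ 1.1130.
Each bolus raises the concentration by D/Vd = 898/122 ≈ 7.361 mg/L.
Cmax,ss = C₀/(1 − f) ≈ 7.361/0.8985 ≈ 8.193 mg/L.
Steady-state trough Cmin,ss = Cmax,ss·f ≈ 8.193 × 0.1015 ≈ 0.832 mg/L.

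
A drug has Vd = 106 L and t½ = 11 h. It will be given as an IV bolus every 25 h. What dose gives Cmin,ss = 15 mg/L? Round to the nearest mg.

τ/t½ = 25/11 ≈ 2.2727, so f = (1/2)^(25/11) ≈ 0.206938.
Cmin,ss = (D/Vd)·f/(1−f), so D = Cmin,ss·Vd·(1−f)/f.
D = 15 × 106 × (1−f)/f ≈ 15 × 106 × 3.83237 ≈ 6093.47 mg.

6093 mg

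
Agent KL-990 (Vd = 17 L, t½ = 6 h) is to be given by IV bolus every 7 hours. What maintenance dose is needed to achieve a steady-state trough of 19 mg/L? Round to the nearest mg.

τ/t½ = 7/6 ≈ 1.1667, so f = (1/2)^(7/6) ≈ 0.445449.
Cmin,ss = (D/Vd)·f/(1−f), so D = Cmin,ss·Vd·(1−f)/f.
D = 19 × 17 × (1−f)/f ≈ 19 × 17 × 1.24493 ≈ 402.11 mg.

402 mg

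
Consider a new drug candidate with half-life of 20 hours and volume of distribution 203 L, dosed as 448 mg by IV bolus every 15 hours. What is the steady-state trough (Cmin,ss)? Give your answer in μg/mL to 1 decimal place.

k = ln2/t½ = ln2/20 ≈ 0.034657 h⁻¹; fraction remaining f = e^(−kτ) = e^(−0.034657×15) ≈ 0.5946.
Single-dose peak C₀ = D/Vd = 448/203 ≈ 2.207 μg/mL.
Steady-state trough Cmin,ss = C₀·f/(1−f) ≈ 2.207 × 0.5946/0.4054 ≈ 3.237 μg/mL.

3.2 μg/mL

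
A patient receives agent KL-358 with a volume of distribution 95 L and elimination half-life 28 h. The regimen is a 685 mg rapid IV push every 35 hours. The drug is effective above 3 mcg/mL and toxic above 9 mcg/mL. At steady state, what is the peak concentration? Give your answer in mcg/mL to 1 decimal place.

12.4 mcg/mL

τ/t½ = 35/28 ≈ 1.25, so fraction remaining f = (1/2)^(35/28) ≈ 0.4204.
Accumulation ratio R = 1/(1 − f) ≈ 1/0.5796 ≈ 1.7253.
Each bolus raises the concentration by D/Vd = 685/95 ≈ 7.211 mcg/mL.
Steady-state peak Cmax,ss = C₀·R ≈ 7.211 × 1.7253 ≈ 12.441 mcg/mL.
Peak 12.4 mcg/mL vs MTC 9 mcg/mL: exceeds toxic threshold.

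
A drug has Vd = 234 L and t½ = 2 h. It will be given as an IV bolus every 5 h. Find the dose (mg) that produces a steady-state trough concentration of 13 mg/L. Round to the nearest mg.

14166 mg

τ/t½ = 5/2 ≈ 2.5, so f = (1/2)^(5/2) ≈ 0.176777.
Cmin,ss = (D/Vd)·f/(1−f), so D = Cmin,ss·Vd·(1−f)/f.
D = 13 × 234 × (1−f)/f ≈ 13 × 234 × 4.65684 ≈ 14166.11 mg.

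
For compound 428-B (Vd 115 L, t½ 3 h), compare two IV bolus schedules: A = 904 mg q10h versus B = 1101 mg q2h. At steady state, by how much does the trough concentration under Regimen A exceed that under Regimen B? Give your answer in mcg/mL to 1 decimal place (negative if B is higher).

-15.4 mcg/mL

Regimen A: f = (1/2)^(10/3) ≈ 0.0992; Cmin,ss = (904/115)·f/(1−f) ≈ 0.866 mcg/mL.
Regimen B: f = (1/2)^(2/3) ≈ 0.6300; Cmin,ss = (1101/115)·f/(1−f) ≈ 16.302 mcg/mL.
Difference ≈ 0.866 − 16.302 ≈ -15.436 mcg/mL.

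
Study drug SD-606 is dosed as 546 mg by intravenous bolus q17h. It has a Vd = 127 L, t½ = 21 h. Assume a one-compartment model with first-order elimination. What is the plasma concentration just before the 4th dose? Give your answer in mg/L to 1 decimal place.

f = (1/2)^(τ/t½) = (1/2)^(17/21) ≈ 0.5706.
C₀ = D/Vd = 546/127 ≈ 4.299 mg/L.
Before the 4th dose, 3 doses have been given. Superposition: Cmin = C₀·(f + f² + … + f^3).
≈ 4.299 × (0.5706 + 0.3256 + 0.1858) ≈ 4.299 × 1.0820 ≈ 4.652 mg/L.

4.7 mg/L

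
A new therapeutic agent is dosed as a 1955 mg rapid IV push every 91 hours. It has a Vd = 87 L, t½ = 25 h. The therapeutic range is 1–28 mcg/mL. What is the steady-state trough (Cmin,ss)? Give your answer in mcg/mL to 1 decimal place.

2.0 mcg/mL

τ/t½ = 91/25 ≈ 3.64, so fraction remaining f = (1/2)^(91/25) ≈ 0.0802.
At steady state, accumulation factor R = 1/(1 − e^(−kτ)) ≈ 1.0872.
Each bolus raises the concentration by D/Vd = 1955/87 ≈ 22.471 mcg/mL.
Cmax,ss = C₀/(1 − f) ≈ 22.471/0.9198 ≈ 24.430 mcg/mL.
Steady-state trough Cmin,ss = Cmax,ss·f ≈ 24.430 × 0.0802 ≈ 1.959 mcg/mL.
Trough 2.0 mcg/mL vs MEC 1 mcg/mL: adequate.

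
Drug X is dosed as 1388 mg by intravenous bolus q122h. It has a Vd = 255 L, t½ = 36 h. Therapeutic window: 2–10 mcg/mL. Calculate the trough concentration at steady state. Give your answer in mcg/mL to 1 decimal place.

0.6 mcg/mL

Over one 122-h interval, 122/36 ≈ 3.3889 half-lives elapse, leaving f ≈ 0.0955 of each dose.
Accumulation ratio R = 1/(1 − f) ≈ 1/0.9045 ≈ 1.1056.
Each bolus raises the concentration by D/Vd = 1388/255 ≈ 5.443 mcg/mL.
Steady-state peak Cmax,ss = C₀·R ≈ 5.443 × 1.1056 ≈ 6.018 mcg/mL.
One interval later, Cmin,ss = Cmax,ss·e^(−kτ) ≈ 6.018 × 0.0955 ≈ 0.575 mcg/mL.
Trough 0.6 mcg/mL vs MEC 2 mcg/mL: subtherapeutic.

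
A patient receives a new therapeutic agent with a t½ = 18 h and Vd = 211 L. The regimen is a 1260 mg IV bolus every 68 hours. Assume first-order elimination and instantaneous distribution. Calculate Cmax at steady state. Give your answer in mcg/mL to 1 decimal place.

6.4 mcg/mL

Over one 68-h interval, 68/18 ≈ 3.7778 half-lives elapse, leaving f ≈ 0.0729 of each dose.
At steady state, accumulation factor R = 1/(1 − e^(−kτ)) ≈ 1.0786.
Single-dose peak C₀ = D/Vd = 1260/211 ≈ 5.972 mcg/mL.
Cmax,ss = C₀/(1 − f) ≈ 5.972/0.9271 ≈ 6.442 mcg/mL.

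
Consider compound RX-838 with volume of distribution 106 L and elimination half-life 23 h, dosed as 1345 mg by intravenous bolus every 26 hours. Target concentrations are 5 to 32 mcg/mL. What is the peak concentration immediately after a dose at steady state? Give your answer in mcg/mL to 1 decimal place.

23.4 mcg/mL

Over one 26-h interval, 26/23 ≈ 1.1304 half-lives elapse, leaving f ≈ 0.4568 of each dose.
At steady state, accumulation factor R = 1/(1 − e^(−kτ)) ≈ 1.8409.
Single-dose peak C₀ = D/Vd = 1345/106 ≈ 12.689 mcg/mL.
Cmax,ss = C₀/(1 − f) ≈ 12.689/0.5432 ≈ 23.360 mcg/mL.
Peak 23.4 mcg/mL vs MTC 32 mcg/mL: below toxic threshold.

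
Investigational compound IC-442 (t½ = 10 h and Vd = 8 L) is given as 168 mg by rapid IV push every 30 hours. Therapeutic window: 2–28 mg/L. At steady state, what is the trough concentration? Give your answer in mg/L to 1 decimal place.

3.0 mg/L

τ = 30 h = 3 half-lives, so f = (1/2)^3 = 0.125.
Accumulation ratio R = 1/(1 − f) = 1/0.875 = 8/7.
Single-dose peak C₀ = D/Vd = 168/8 = 21 mg/L.
Steady-state peak Cmax,ss = C₀·R = 21 × 8/7 ≈ 24.000 mg/L.
Steady-state trough Cmin,ss = Cmax,ss·f ≈ 24.000 × 0.125 ≈ 3.000 mg/L.
Trough 3.0 mg/L vs MEC 2 mg/L: adequate.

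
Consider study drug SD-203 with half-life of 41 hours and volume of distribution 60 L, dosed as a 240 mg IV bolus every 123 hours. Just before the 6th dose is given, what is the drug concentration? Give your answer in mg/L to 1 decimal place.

f = (1/2)^(τ/t½) = (1/2)^(123/41) ≈ 0.1250.
C₀ = D/Vd = 240/60 ≈ 4.000 mg/L.
Before the 6th dose, 5 doses have been given. Superposition: Cmin = C₀·(f + f² + … + f^5).
≈ 4.000 × (0.1250 + 0.0156 + 0.0020 + 0.0002 + 0.0000) ≈ 4.000 × 0.1428 ≈ 0.571 mg/L.

0.6 mg/L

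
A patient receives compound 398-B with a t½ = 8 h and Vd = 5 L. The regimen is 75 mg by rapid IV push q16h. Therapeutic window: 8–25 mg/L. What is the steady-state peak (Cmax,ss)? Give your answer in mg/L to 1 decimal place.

The dosing interval is 2 half-lives, so f = 2^(−2) = 0.25.
Accumulation ratio R = 1/(1 − f) = 1/0.75 = 4/3.
Single-dose peak C₀ = D/Vd = 75/5 = 15 mg/L.
Steady-state peak Cmax,ss = C₀·R = 15 × 4/3 ≈ 20.000 mg/L.
Peak 20.0 mg/L vs MTC 25 mg/L: below toxic threshold.

20.0 mg/L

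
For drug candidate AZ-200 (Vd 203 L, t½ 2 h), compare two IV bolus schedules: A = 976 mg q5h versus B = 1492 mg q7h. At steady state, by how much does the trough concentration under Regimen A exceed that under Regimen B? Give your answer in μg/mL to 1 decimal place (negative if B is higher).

Regimen A: f = (1/2)^(5/2) ≈ 0.1768; Cmin,ss = (976/203)·f/(1−f) ≈ 1.033 μg/mL.
Regimen B: f = (1/2)^(7/2) ≈ 0.0884; Cmin,ss = (1492/203)·f/(1−f) ≈ 0.713 μg/mL.
Difference ≈ 1.033 − 0.713 ≈ 0.320 μg/mL.

0.3 μg/mL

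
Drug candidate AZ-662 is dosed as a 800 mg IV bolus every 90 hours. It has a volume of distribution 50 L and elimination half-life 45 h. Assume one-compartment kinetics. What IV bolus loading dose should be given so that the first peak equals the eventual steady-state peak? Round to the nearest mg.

1067 mg

f = (1/2)^(90/45) ≈ 0.250000; accumulation ratio R = 1/(1−f) ≈ 1.33333.
Loading dose to hit Cmax,ss on first dose: D_load = D_maint·R ≈ 800 × 1.33333 ≈ 1066.66 mg.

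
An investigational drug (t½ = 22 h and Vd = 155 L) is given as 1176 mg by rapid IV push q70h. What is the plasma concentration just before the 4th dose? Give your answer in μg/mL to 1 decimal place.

f = (1/2)^(τ/t½) = (1/2)^(70/22) ≈ 0.1102.
C₀ = D/Vd = 1176/155 ≈ 7.587 μg/mL.
Before the 4th dose, 3 doses have been given. Superposition: Cmin = C₀·(f + f² + … + f^3).
≈ 7.587 × (0.1102 + 0.0121 + 0.0013) ≈ 7.587 × 0.1236 ≈ 0.938 μg/mL.

0.9 μg/mL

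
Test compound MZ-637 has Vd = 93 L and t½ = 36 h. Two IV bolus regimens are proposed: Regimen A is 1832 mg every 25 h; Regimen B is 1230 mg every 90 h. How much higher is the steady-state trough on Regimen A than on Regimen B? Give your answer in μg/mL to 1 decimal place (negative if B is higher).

Regimen A: f = (1/2)^(25/36) ≈ 0.6179; Cmin,ss = (1832/93)·f/(1−f) ≈ 31.855 μg/mL.
Regimen B: f = (1/2)^(90/36) ≈ 0.1768; Cmin,ss = (1230/93)·f/(1−f) ≈ 2.841 μg/mL.
Difference ≈ 31.855 − 2.841 ≈ 29.014 μg/mL.

29.0 μg/mL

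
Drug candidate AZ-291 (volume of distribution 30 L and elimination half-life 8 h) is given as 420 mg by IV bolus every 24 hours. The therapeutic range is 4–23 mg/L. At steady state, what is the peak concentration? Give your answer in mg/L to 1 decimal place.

16.0 mg/L

τ = 24 h = 3 half-lives, so f = (1/2)^3 = 0.125.
At steady state, R = 1/(1 − 0.125) = 8/7.
Single-dose peak C₀ = D/Vd = 420/30 = 14 mg/L.
Steady-state peak Cmax,ss = C₀·R = 14 × 8/7 ≈ 16.000 mg/L.
Peak 16.0 mg/L vs MTC 23 mg/L: below toxic threshold.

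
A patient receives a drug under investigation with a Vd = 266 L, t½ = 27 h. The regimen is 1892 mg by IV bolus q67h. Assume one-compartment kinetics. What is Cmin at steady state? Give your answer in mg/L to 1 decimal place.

Over one 67-h interval, 67/27 ≈ 2.4815 half-lives elapse, leaving f ≈ 0.1791 of each dose.
Accumulation ratio R = 1/(1 − f) ≈ 1/0.8209 ≈ 1.2182.
Single-dose peak C₀ = D/Vd = 1892/266 ≈ 7.113 mg/L.
Cmax,ss = C₀/(1 − f) ≈ 7.113/0.8209 ≈ 8.665 mg/L.
One interval later, Cmin,ss = Cmax,ss·e^(−kτ) ≈ 8.665 × 0.1791 ≈ 1.552 mg/L.

1.6 mg/L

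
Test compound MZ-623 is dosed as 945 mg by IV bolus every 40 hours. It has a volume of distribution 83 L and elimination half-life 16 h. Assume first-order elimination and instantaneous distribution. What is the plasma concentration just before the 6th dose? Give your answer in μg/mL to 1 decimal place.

2.4 μg/mL

f = (1/2)^(τ/t½) = (1/2)^(40/16) ≈ 0.1768.
C₀ = D/Vd = 945/83 ≈ 11.386 μg/mL.
Before the 6th dose, 5 doses have been given. Superposition: Cmin = C₀·(f + f² + … + f^5).
≈ 11.386 × (0.1768 + 0.0313 + 0.0055 + 0.0010 + 0.0002) ≈ 11.386 × 0.2148 ≈ 2.446 μg/mL.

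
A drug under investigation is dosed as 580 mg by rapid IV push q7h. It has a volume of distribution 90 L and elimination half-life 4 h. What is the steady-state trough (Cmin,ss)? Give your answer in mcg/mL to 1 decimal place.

τ/t½ = 7/4 ≈ 1.75, so fraction remaining f = (1/2)^(7/4) ≈ 0.2973.
Each bolus raises the concentration by D/Vd = 580/90 ≈ 6.444 mcg/mL.
Steady-state trough Cmin,ss = C₀·f/(1−f) ≈ 6.444 × 0.2973/0.7027 ≈ 2.726 mcg/mL.

2.7 mcg/mL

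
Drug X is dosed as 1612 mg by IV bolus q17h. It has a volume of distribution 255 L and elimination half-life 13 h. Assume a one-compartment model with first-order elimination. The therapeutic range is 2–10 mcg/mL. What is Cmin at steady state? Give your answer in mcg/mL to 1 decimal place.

4.3 mcg/mL

k = ln2/t½ = ln2/13 ≈ 0.053319 h⁻¹; fraction remaining f = e^(−kτ) = e^(−0.053319×17) ≈ 0.4040.
Single-dose peak C₀ = D/Vd = 1612/255 ≈ 6.322 mcg/mL.
Steady-state trough Cmin,ss = C₀·f/(1−f) ≈ 6.322 × 0.4040/0.5960 ≈ 4.285 mcg/mL.
Trough 4.3 mcg/mL vs MEC 2 mcg/mL: adequate.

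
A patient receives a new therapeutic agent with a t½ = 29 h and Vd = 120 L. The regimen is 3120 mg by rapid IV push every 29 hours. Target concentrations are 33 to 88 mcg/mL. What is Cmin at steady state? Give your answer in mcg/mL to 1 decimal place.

τ = 29 h = 1 half-life, so f = (1/2)^1 = 0.5.
Accumulation ratio R = 1/(1 − f) = 1/0.5 = 2/1.
Single-dose peak C₀ = D/Vd = 3120/120 = 26 mcg/mL.
Steady-state peak Cmax,ss = C₀·R = 26 × 2/1 ≈ 52.000 mcg/mL.
Steady-state trough Cmin,ss = Cmax,ss·f ≈ 52.000 × 0.5 ≈ 26.000 mcg/mL.
Trough 26.0 mcg/mL vs MEC 33 mcg/mL: subtherapeutic.

26.0 mcg/mL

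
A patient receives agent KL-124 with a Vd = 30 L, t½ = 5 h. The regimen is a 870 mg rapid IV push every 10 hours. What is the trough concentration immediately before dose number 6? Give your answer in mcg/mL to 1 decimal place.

9.7 mcg/mL

f = (1/2)^(τ/t½) = (1/2)^(10/5) ≈ 0.2500.
C₀ = D/Vd = 870/30 ≈ 29.000 mcg/mL.
Before the 6th dose, 5 doses have been given. Superposition: Cmin = C₀·(f + f² + … + f^5).
≈ 29.000 × (0.2500 + 0.0625 + 0.0156 + 0.0039 + 0.0010) ≈ 29.000 × 0.3330 ≈ 9.657 mcg/mL.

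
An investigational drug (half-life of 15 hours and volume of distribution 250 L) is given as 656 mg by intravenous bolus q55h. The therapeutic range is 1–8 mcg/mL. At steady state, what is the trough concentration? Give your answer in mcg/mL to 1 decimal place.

τ/t½ = 55/15 ≈ 3.6667, so fraction remaining f = (1/2)^(55/15) ≈ 0.0787.
Accumulation ratio R = 1/(1 − f) ≈ 1/0.9213 ≈ 1.0854.
Single-dose peak C₀ = D/Vd = 656/250 ≈ 2.624 mcg/mL.
Steady-state peak Cmax,ss = C₀·R ≈ 2.624 × 1.0854 ≈ 2.848 mcg/mL.
Steady-state trough Cmin,ss = Cmax,ss·f ≈ 2.848 × 0.0787 ≈ 0.224 mcg/mL.
Trough 0.2 mcg/mL vs MEC 1 mcg/mL: subtherapeutic.

0.2 mcg/mL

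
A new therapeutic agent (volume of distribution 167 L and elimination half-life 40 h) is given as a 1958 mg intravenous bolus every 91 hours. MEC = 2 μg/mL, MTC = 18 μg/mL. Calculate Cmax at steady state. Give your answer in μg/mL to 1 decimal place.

14.8 μg/mL

τ/t½ = 91/40 ≈ 2.275, so fraction remaining f = (1/2)^(91/40) ≈ 0.2066.
At steady state, accumulation factor R = 1/(1 − e^(−kτ)) ≈ 1.2604.
Single-dose peak C₀ = D/Vd = 1958/167 ≈ 11.725 μg/mL.
Cmax,ss = C₀/(1 − f) ≈ 11.725/0.7934 ≈ 14.778 μg/mL.
Peak 14.8 μg/mL vs MTC 18 μg/mL: below toxic threshold.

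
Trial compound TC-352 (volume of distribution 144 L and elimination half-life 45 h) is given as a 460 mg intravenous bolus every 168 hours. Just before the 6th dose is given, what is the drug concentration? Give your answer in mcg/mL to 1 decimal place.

0.3 mcg/mL

f = (1/2)^(τ/t½) = (1/2)^(168/45) ≈ 0.0752.
C₀ = D/Vd = 460/144 ≈ 3.194 mcg/mL.
Before the 6th dose, 5 doses have been given. Superposition: Cmin = C₀·(f + f² + … + f^5).
≈ 3.194 × (0.0752 + 0.0057 + 0.0004 + 0.0000 + 0.0000) ≈ 3.194 × 0.0813 ≈ 0.260 mcg/mL.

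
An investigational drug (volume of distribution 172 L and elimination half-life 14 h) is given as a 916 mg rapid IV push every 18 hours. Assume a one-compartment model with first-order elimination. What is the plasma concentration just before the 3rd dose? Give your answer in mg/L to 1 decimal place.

f = (1/2)^(τ/t½) = (1/2)^(18/14) ≈ 0.4102.
C₀ = D/Vd = 916/172 ≈ 5.326 mg/L.
Before the 3rd dose, 2 doses have been given. Superposition: Cmin = C₀·(f + f²).
≈ 5.326 × (0.4102 + 0.1683) ≈ 5.326 × 0.5785 ≈ 3.081 mg/L.

3.1 mg/L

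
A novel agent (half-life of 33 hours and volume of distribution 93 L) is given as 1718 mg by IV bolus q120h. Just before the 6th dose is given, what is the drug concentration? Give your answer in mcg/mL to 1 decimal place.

1.6 mcg/mL

f = (1/2)^(τ/t½) = (1/2)^(120/33) ≈ 0.0804.
C₀ = D/Vd = 1718/93 ≈ 18.473 mcg/mL.
Before the 6th dose, 5 doses have been given. Superposition: Cmin = C₀·(f + f² + … + f^5).
≈ 18.473 × (0.0804 + 0.0065 + 0.0005 + 0.0000 + 0.0000) ≈ 18.473 × 0.0874 ≈ 1.615 mcg/mL.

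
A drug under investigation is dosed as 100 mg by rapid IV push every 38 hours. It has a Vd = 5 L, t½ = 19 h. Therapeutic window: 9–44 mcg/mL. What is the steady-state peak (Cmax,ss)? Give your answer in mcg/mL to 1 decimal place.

26.7 mcg/mL

τ = 38 h = 2 half-lives, so f = (1/2)^2 = 0.25.
Accumulation ratio R = 1/(1 − f) = 1/0.75 = 4/3.
Single-dose peak C₀ = D/Vd = 100/5 = 20 mcg/mL.
Steady-state peak Cmax,ss = C₀·R = 20 × 4/3 ≈ 26.667 mcg/mL.
Peak 26.7 mcg/mL vs MTC 44 mcg/mL: below toxic threshold.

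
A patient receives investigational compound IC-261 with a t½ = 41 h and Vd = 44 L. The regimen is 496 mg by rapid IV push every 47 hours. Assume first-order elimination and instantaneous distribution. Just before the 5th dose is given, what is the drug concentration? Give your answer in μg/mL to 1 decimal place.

f = (1/2)^(τ/t½) = (1/2)^(47/41) ≈ 0.4518.
C₀ = D/Vd = 496/44 ≈ 11.273 μg/mL.
Before the 5th dose, 4 doses have been given. Superposition: Cmin = C₀·(f + f² + … + f^4).
≈ 11.273 × (0.4518 + 0.2041 + 0.0922 + 0.0417) ≈ 11.273 × 0.7898 ≈ 8.903 μg/mL.

8.9 μg/mL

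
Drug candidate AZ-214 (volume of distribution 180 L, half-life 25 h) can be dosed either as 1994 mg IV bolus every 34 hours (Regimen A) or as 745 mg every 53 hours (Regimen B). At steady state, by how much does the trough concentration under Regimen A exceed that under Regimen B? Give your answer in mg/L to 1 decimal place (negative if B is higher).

Regimen A: f = (1/2)^(34/25) ≈ 0.3896; Cmin,ss = (1994/180)·f/(1−f) ≈ 7.071 mg/L.
Regimen B: f = (1/2)^(53/25) ≈ 0.2300; Cmin,ss = (745/180)·f/(1−f) ≈ 1.236 mg/L.
Difference ≈ 7.071 − 1.236 ≈ 5.835 mg/L.

5.8 mg/L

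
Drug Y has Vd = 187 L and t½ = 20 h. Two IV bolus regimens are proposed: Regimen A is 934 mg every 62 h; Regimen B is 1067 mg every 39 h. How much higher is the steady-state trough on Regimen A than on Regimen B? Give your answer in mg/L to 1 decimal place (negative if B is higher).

-1.3 mg/L

Regimen A: f = (1/2)^(62/20) ≈ 0.1166; Cmin,ss = (934/187)·f/(1−f) ≈ 0.659 mg/L.
Regimen B: f = (1/2)^(39/20) ≈ 0.2588; Cmin,ss = (1067/187)·f/(1−f) ≈ 1.992 mg/L.
Difference ≈ 0.659 − 1.992 ≈ -1.333 mg/L.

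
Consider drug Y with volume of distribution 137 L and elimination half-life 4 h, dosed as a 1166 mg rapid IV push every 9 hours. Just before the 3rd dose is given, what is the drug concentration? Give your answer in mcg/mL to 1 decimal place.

2.2 mcg/mL

f = (1/2)^(τ/t½) = (1/2)^(9/4) ≈ 0.2102.
C₀ = D/Vd = 1166/137 ≈ 8.511 mcg/mL.
Before the 3rd dose, 2 doses have been given. Superposition: Cmin = C₀·(f + f²).
≈ 8.511 × (0.2102 + 0.0442) ≈ 8.511 × 0.2544 ≈ 2.165 mcg/mL.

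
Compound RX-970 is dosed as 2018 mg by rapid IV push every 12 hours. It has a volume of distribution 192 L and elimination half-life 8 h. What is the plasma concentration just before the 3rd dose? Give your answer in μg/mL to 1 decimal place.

5.0 μg/mL

f = (1/2)^(τ/t½) = (1/2)^(12/8) ≈ 0.3536.
C₀ = D/Vd = 2018/192 ≈ 10.510 μg/mL.
Before the 3rd dose, 2 doses have been given. Superposition: Cmin = C₀·(f + f²).
≈ 10.510 × (0.3536 + 0.1250) ≈ 10.510 × 0.4786 ≈ 5.030 μg/mL.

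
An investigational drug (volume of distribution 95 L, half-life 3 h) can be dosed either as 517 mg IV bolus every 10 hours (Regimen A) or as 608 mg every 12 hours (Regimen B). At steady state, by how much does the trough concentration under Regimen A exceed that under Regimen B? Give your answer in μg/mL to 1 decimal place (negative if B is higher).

Regimen A: f = (1/2)^(10/3) ≈ 0.0992; Cmin,ss = (517/95)·f/(1−f) ≈ 0.599 μg/mL.
Regimen B: f = (1/2)^(12/3) ≈ 0.0625; Cmin,ss = (608/95)·f/(1−f) ≈ 0.427 μg/mL.
Difference ≈ 0.599 − 0.427 ≈ 0.172 μg/mL.

0.2 μg/mL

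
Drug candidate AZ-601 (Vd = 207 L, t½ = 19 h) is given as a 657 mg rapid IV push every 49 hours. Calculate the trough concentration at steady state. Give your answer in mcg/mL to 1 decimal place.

0.6 mcg/mL

τ/t½ = 49/19 ≈ 2.5789, so fraction remaining f = (1/2)^(49/19) ≈ 0.1674.
Each bolus raises the concentration by D/Vd = 657/207 ≈ 3.174 mcg/mL.
Steady-state trough Cmin,ss = C₀·f/(1−f) ≈ 3.174 × 0.1674/0.8326 ≈ 0.638 mcg/mL.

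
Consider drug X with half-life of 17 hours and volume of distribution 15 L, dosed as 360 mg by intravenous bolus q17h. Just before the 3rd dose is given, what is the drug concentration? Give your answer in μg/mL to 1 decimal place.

18.0 μg/mL

f = (1/2)^(τ/t½) = (1/2)^(17/17) ≈ 0.5000.
C₀ = D/Vd = 360/15 ≈ 24.000 μg/mL.
Before the 3rd dose, 2 doses have been given. Superposition: Cmin = C₀·(f + f²).
≈ 24.000 × (0.5000 + 0.2500) ≈ 24.000 × 0.7500 ≈ 18.000 μg/mL.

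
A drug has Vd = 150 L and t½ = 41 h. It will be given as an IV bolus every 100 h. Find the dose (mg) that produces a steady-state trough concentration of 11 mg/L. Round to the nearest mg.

τ/t½ = 100/41 ≈ 2.439, so f = (1/2)^(100/41) ≈ 0.184408.
Cmin,ss = (D/Vd)·f/(1−f), so D = Cmin,ss·Vd·(1−f)/f.
D = 11 × 150 × (1−f)/f ≈ 11 × 150 × 4.42276 ≈ 7297.55 mg.

7298 mg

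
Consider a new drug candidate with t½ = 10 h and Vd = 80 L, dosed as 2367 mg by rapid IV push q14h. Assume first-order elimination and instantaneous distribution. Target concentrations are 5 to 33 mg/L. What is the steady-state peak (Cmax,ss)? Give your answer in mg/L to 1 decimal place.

Over one 14-h interval, 14/10 ≈ 1.4 half-lives elapse, leaving f ≈ 0.3789 of each dose.
At steady state, accumulation factor R = 1/(1 − e^(−kτ)) ≈ 1.6100.
Each bolus raises the concentration by D/Vd = 2367/80 ≈ 29.587 mg/L.
Steady-state peak Cmax,ss = C₀·R ≈ 29.587 × 1.6100 ≈ 47.635 mg/L.
Peak 47.6 mg/L vs MTC 33 mg/L: exceeds toxic threshold.

47.6 mg/L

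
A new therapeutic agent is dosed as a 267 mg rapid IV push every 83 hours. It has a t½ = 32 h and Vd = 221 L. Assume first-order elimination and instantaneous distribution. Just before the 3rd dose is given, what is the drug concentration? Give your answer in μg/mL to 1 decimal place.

f = (1/2)^(τ/t½) = (1/2)^(83/32) ≈ 0.1657.
C₀ = D/Vd = 267/221 ≈ 1.208 μg/mL.
Before the 3rd dose, 2 doses have been given. Superposition: Cmin = C₀·(f + f²).
≈ 1.208 × (0.1657 + 0.0275) ≈ 1.208 × 0.1932 ≈ 0.233 μg/mL.

0.2 μg/mL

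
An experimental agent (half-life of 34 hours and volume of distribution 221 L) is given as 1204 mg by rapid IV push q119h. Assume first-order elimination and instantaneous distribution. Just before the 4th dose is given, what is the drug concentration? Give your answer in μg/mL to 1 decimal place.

f = (1/2)^(τ/t½) = (1/2)^(119/34) ≈ 0.0884.
C₀ = D/Vd = 1204/221 ≈ 5.448 μg/mL.
Before the 4th dose, 3 doses have been given. Superposition: Cmin = C₀·(f + f² + … + f^3).
≈ 5.448 × (0.0884 + 0.0078 + 0.0007) ≈ 5.448 × 0.0969 ≈ 0.528 μg/mL.

0.5 μg/mL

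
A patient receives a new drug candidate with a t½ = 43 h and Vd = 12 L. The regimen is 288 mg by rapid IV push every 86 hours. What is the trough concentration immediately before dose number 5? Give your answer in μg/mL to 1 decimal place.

f = (1/2)^(τ/t½) = (1/2)^(86/43) ≈ 0.2500.
C₀ = D/Vd = 288/12 ≈ 24.000 μg/mL.
Before the 5th dose, 4 doses have been given. Superposition: Cmin = C₀·(f + f² + … + f^4).
≈ 24.000 × (0.2500 + 0.0625 + 0.0156 + 0.0039) ≈ 24.000 × 0.3320 ≈ 7.968 μg/mL.

8.0 μg/mL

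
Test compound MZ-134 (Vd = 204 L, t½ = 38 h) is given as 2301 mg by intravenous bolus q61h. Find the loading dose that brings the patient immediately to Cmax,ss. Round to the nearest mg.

3428 mg

f = (1/2)^(61/38) ≈ 0.328676; accumulation ratio R = 1/(1−f) ≈ 1.48959.
Loading dose to hit Cmax,ss on first dose: D_load = D_maint·R ≈ 2301 × 1.48959 ≈ 3427.55 mg.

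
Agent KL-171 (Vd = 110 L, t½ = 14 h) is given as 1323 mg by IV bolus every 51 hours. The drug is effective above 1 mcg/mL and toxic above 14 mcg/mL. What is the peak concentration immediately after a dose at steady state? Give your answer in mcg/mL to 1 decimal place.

13.1 mcg/mL

k = ln2/t½ = ln2/14 ≈ 0.049511 h⁻¹; fraction remaining f = e^(−kτ) = e^(−0.049511×51) ≈ 0.0801.
Accumulation ratio R = 1/(1 − f) ≈ 1/0.9199 ≈ 1.0871.
Each bolus raises the concentration by D/Vd = 1323/110 ≈ 12.027 mcg/mL.
Steady-state peak Cmax,ss = C₀·R ≈ 12.027 × 1.0871 ≈ 13.075 mcg/mL.
Peak 13.1 mcg/mL vs MTC 14 mcg/mL: below toxic threshold.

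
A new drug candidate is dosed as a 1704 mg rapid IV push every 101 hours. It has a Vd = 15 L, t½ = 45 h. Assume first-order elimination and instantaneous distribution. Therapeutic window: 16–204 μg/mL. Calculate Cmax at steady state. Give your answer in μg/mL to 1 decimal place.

Over one 101-h interval, 101/45 ≈ 2.2444 half-lives elapse, leaving f ≈ 0.2110 of each dose.
Accumulation ratio R = 1/(1 − f) ≈ 1/0.7890 ≈ 1.2674.
Each bolus raises the concentration by D/Vd = 1704/15 ≈ 113.600 μg/mL.
Steady-state peak Cmax,ss = C₀·R ≈ 113.600 × 1.2674 ≈ 143.977 μg/mL.
Peak 144.0 μg/mL vs MTC 204 μg/mL: below toxic threshold.

144.0 μg/mL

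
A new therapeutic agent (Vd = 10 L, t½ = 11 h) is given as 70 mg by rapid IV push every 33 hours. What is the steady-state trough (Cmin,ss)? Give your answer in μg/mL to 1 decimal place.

The dosing interval is 3 half-lives, so f = 2^(−3) = 0.125.
Accumulation ratio R = 1/(1 − f) = 1/0.875 = 8/7.
Single-dose peak C₀ = D/Vd = 70/10 = 7 μg/mL.
Steady-state peak Cmax,ss = C₀·R = 7 × 8/7 ≈ 8.000 μg/mL.
Steady-state trough Cmin,ss = Cmax,ss·f ≈ 8.000 × 0.125 ≈ 1.000 μg/mL.

1.0 μg/mL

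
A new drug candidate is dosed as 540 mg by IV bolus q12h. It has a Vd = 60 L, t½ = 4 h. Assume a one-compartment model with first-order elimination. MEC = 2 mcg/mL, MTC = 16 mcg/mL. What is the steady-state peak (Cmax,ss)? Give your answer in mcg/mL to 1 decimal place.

10.3 mcg/mL

τ = 12 h = 3 half-lives, so f = (1/2)^3 = 0.125.
Accumulation ratio R = 1/(1 − f) = 1/0.875 = 8/7.
Single-dose peak C₀ = D/Vd = 540/60 = 9 mcg/mL.
Steady-state peak Cmax,ss = C₀·R = 9 × 8/7 ≈ 10.286 mcg/mL.
Peak 10.3 mcg/mL vs MTC 16 mcg/mL: below toxic threshold.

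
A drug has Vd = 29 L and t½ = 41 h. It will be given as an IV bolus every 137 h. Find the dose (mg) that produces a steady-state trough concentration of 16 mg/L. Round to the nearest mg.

τ/t½ = 137/41 ≈ 3.3415, so f = (1/2)^(137/41) ≈ 0.098655.
Cmin,ss = (D/Vd)·f/(1−f), so D = Cmin,ss·Vd·(1−f)/f.
D = 16 × 29 × (1−f)/f ≈ 16 × 29 × 9.13633 ≈ 4239.26 mg.

4239 mg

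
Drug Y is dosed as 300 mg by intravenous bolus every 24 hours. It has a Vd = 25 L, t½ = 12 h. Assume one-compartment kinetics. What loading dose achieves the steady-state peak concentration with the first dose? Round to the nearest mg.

400 mg

f = (1/2)^(24/12) ≈ 0.250000; accumulation ratio R = 1/(1−f) ≈ 1.33333.
Loading dose to hit Cmax,ss on first dose: D_load = D_maint·R ≈ 300 × 1.33333 ≈ 400.00 mg.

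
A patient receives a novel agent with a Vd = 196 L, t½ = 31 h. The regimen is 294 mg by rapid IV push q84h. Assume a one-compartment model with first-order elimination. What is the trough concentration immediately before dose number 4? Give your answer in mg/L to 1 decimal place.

0.3 mg/L

f = (1/2)^(τ/t½) = (1/2)^(84/31) ≈ 0.1529.
C₀ = D/Vd = 294/196 ≈ 1.500 mg/L.
Before the 4th dose, 3 doses have been given. Superposition: Cmin = C₀·(f + f² + … + f^3).
≈ 1.500 × (0.1529 + 0.0234 + 0.0036) ≈ 1.500 × 0.1799 ≈ 0.270 mg/L.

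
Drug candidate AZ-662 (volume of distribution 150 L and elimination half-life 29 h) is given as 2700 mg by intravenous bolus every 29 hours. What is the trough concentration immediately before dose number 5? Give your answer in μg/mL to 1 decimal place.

f = (1/2)^(τ/t½) = (1/2)^(29/29) ≈ 0.5000.
C₀ = D/Vd = 2700/150 ≈ 18.000 μg/mL.
Before the 5th dose, 4 doses have been given. Superposition: Cmin = C₀·(f + f² + … + f^4).
≈ 18.000 × (0.5000 + 0.2500 + 0.1250 + 0.0625) ≈ 18.000 × 0.9375 ≈ 16.875 μg/mL.

16.9 μg/mL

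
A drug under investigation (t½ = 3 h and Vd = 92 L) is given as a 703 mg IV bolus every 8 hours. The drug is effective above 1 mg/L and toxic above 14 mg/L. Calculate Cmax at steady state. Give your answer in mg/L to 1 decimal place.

9.1 mg/L

τ/t½ = 8/3 ≈ 2.6667, so fraction remaining f = (1/2)^(8/3) ≈ 0.1575.
At steady state, accumulation factor R = 1/(1 − e^(−kτ)) ≈ 1.1869.
Each bolus raises the concentration by D/Vd = 703/92 ≈ 7.641 mg/L.
Steady-state peak Cmax,ss = C₀·R ≈ 7.641 × 1.1869 ≈ 9.069 mg/L.
Peak 9.1 mg/L vs MTC 14 mg/L: below toxic threshold.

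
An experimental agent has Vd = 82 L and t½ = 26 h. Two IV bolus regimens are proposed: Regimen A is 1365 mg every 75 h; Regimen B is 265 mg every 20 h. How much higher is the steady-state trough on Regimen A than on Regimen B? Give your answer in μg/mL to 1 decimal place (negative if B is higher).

-2.0 μg/mL

Regimen A: f = (1/2)^(75/26) ≈ 0.1354; Cmin,ss = (1365/82)·f/(1−f) ≈ 2.607 μg/mL.
Regimen B: f = (1/2)^(20/26) ≈ 0.5867; Cmin,ss = (265/82)·f/(1−f) ≈ 4.588 μg/mL.
Difference ≈ 2.607 − 4.588 ≈ -1.981 μg/mL.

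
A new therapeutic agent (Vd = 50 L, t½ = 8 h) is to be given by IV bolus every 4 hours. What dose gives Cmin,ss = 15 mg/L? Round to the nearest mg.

τ/t½ = 4/8 ≈ 0.5, so f = (1/2)^(4/8) ≈ 0.707107.
Cmin,ss = (D/Vd)·f/(1−f), so D = Cmin,ss·Vd·(1−f)/f.
D = 15 × 50 × (1−f)/f ≈ 15 × 50 × 0.41421 ≈ 310.66 mg.

311 mg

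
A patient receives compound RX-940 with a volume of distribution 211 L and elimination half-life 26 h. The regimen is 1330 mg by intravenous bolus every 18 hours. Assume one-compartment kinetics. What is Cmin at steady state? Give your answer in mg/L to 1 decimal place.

10.2 mg/L

τ/t½ = 18/26 ≈ 0.69231, so fraction remaining f = (1/2)^(18/26) ≈ 0.6189.
At steady state, accumulation factor R = 1/(1 − e^(−kτ)) ≈ 2.6240.
Each bolus raises the concentration by D/Vd = 1330/211 ≈ 6.303 mg/L.
Steady-state peak Cmax,ss = C₀·R ≈ 6.303 × 2.6240 ≈ 16.539 mg/L.
Steady-state trough Cmin,ss = Cmax,ss·f ≈ 16.539 × 0.6189 ≈ 10.236 mg/L.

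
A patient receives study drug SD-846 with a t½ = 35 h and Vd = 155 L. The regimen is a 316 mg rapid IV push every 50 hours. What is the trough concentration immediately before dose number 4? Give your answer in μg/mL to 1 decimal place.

f = (1/2)^(τ/t½) = (1/2)^(50/35) ≈ 0.3715.
C₀ = D/Vd = 316/155 ≈ 2.039 μg/mL.
Before the 4th dose, 3 doses have been given. Superposition: Cmin = C₀·(f + f² + … + f^3).
≈ 2.039 × (0.3715 + 0.1380 + 0.0513) ≈ 2.039 × 0.5608 ≈ 1.143 μg/mL.

1.1 μg/mL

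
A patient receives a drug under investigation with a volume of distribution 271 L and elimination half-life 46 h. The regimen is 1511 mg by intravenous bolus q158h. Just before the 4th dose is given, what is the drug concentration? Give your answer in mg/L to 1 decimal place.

f = (1/2)^(τ/t½) = (1/2)^(158/46) ≈ 0.0925.
C₀ = D/Vd = 1511/271 ≈ 5.576 mg/L.
Before the 4th dose, 3 doses have been given. Superposition: Cmin = C₀·(f + f² + … + f^3).
≈ 5.576 × (0.0925 + 0.0086 + 0.0008) ≈ 5.576 × 0.1019 ≈ 0.568 mg/L.

0.6 mg/L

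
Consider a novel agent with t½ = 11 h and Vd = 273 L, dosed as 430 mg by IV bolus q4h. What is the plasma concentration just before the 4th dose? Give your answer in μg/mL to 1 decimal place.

f = (1/2)^(τ/t½) = (1/2)^(4/11) ≈ 0.7772.
C₀ = D/Vd = 430/273 ≈ 1.575 μg/mL.
Before the 4th dose, 3 doses have been given. Superposition: Cmin = C₀·(f + f² + … + f^3).
≈ 1.575 × (0.7772 + 0.6040 + 0.4695) ≈ 1.575 × 1.8507 ≈ 2.915 μg/mL.

2.9 μg/mL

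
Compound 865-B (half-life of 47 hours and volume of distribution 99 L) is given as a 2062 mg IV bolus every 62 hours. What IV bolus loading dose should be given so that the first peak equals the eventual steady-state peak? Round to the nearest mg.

3441 mg

f = (1/2)^(62/47) ≈ 0.400771; accumulation ratio R = 1/(1−f) ≈ 1.66881.
Loading dose to hit Cmax,ss on first dose: D_load = D_maint·R ≈ 2062 × 1.66881 ≈ 3441.09 mg.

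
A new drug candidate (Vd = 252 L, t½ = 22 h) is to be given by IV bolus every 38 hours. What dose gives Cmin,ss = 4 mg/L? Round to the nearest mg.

2330 mg

τ/t½ = 38/22 ≈ 1.7273, so f = (1/2)^(38/22) ≈ 0.302022.
Cmin,ss = (D/Vd)·f/(1−f), so D = Cmin,ss·Vd·(1−f)/f.
D = 4 × 252 × (1−f)/f ≈ 4 × 252 × 2.31102 ≈ 2329.51 mg.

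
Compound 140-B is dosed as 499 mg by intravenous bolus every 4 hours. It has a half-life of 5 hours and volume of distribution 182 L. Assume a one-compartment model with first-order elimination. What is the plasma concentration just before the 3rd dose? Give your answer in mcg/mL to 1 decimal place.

f = (1/2)^(τ/t½) = (1/2)^(4/5) ≈ 0.5743.
C₀ = D/Vd = 499/182 ≈ 2.742 mcg/mL.
Before the 3rd dose, 2 doses have been given. Superposition: Cmin = C₀·(f + f²).
≈ 2.742 × (0.5743 + 0.3298) ≈ 2.742 × 0.9041 ≈ 2.479 mcg/mL.

2.5 mcg/mL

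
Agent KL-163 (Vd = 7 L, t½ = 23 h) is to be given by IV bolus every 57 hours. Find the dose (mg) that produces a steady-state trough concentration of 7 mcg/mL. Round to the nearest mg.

224 mg

τ/t½ = 57/23 ≈ 2.4783, so f = (1/2)^(57/23) ≈ 0.179461.
Cmin,ss = (D/Vd)·f/(1−f), so D = Cmin,ss·Vd·(1−f)/f.
D = 7 × 7 × (1−f)/f ≈ 7 × 7 × 4.57224 ≈ 224.04 mg.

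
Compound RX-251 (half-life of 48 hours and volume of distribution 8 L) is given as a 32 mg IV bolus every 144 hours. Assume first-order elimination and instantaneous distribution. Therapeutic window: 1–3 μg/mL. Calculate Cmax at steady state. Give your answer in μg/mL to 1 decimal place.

4.6 μg/mL

τ = 144 h = 3 half-lives, so f = (1/2)^3 = 0.125.
At steady state, R = 1/(1 − 0.125) = 8/7.
Single-dose peak C₀ = D/Vd = 32/8 = 4 μg/mL.
Steady-state peak Cmax,ss = C₀·R = 4 × 8/7 ≈ 4.571 μg/mL.
Peak 4.6 μg/mL vs MTC 3 μg/mL: exceeds toxic threshold.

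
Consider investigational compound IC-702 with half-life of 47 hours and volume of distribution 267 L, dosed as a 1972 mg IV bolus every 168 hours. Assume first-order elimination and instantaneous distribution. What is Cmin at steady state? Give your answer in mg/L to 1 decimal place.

Over one 168-h interval, 168/47 ≈ 3.5745 half-lives elapse, leaving f ≈ 0.0839 of each dose.
Each bolus raises the concentration by D/Vd = 1972/267 ≈ 7.386 mg/L.
Steady-state trough Cmin,ss = C₀·f/(1−f) ≈ 7.386 × 0.0839/0.9161 ≈ 0.676 mg/L.

0.7 mg/L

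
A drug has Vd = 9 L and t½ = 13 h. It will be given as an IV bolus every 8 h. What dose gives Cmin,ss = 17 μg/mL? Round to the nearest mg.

81 mg

τ/t½ = 8/13 ≈ 0.61538, so f = (1/2)^(8/13) ≈ 0.652756.
Cmin,ss = (D/Vd)·f/(1−f), so D = Cmin,ss·Vd·(1−f)/f.
D = 17 × 9 × (1−f)/f ≈ 17 × 9 × 0.53197 ≈ 81.39 mg.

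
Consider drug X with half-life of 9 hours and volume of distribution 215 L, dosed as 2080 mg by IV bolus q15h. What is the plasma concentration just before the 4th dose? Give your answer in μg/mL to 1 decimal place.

4.3 μg/mL

f = (1/2)^(τ/t½) = (1/2)^(15/9) ≈ 0.3150.
C₀ = D/Vd = 2080/215 ≈ 9.674 μg/mL.
Before the 4th dose, 3 doses have been given. Superposition: Cmin = C₀·(f + f² + … + f^3).
≈ 9.674 × (0.3150 + 0.0992 + 0.0313) ≈ 9.674 × 0.4455 ≈ 4.310 μg/mL.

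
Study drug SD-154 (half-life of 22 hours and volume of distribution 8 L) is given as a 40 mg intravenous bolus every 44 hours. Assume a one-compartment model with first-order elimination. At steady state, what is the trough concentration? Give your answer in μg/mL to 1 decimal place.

1.7 μg/mL

τ = 44 h = 2 half-lives, so f = (1/2)^2 = 0.25.
Accumulation ratio R = 1/(1 − f) = 1/0.75 = 4/3.
Single-dose peak C₀ = D/Vd = 40/8 = 5 μg/mL.
Steady-state peak Cmax,ss = C₀·R = 5 × 4/3 ≈ 6.667 μg/mL.
Steady-state trough Cmin,ss = Cmax,ss·f ≈ 6.667 × 0.25 ≈ 1.667 μg/mL.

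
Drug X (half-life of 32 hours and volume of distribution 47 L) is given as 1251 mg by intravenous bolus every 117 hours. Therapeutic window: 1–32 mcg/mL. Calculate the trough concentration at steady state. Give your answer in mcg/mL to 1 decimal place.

τ/t½ = 117/32 ≈ 3.6562, so fraction remaining f = (1/2)^(117/32) ≈ 0.0793.
Each bolus raises the concentration by D/Vd = 1251/47 ≈ 26.617 mcg/mL.
Steady-state trough Cmin,ss = C₀·f/(1−f) ≈ 26.617 × 0.0793/0.9207 ≈ 2.293 mcg/mL.
Trough 2.3 mcg/mL vs MEC 1 mcg/mL: adequate.

2.3 mcg/mL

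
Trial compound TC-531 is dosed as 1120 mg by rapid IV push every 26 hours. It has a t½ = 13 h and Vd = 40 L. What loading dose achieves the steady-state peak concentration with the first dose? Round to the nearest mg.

f = (1/2)^(26/13) ≈ 0.250000; accumulation ratio R = 1/(1−f) ≈ 1.33333.
Loading dose to hit Cmax,ss on first dose: D_load = D_maint·R ≈ 1120 × 1.33333 ≈ 1493.33 mg.

1493 mg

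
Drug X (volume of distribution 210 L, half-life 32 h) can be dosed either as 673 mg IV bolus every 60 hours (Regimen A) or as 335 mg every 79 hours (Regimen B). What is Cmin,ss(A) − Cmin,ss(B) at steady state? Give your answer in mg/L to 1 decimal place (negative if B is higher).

Regimen A: f = (1/2)^(60/32) ≈ 0.2726; Cmin,ss = (673/210)·f/(1−f) ≈ 1.201 mg/L.
Regimen B: f = (1/2)^(79/32) ≈ 0.1806; Cmin,ss = (335/210)·f/(1−f) ≈ 0.352 mg/L.
Difference ≈ 1.201 − 0.352 ≈ 0.849 mg/L.

0.8 mg/L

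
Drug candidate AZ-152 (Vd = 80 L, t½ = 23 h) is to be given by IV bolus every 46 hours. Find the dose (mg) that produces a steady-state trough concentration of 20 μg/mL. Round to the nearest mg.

4800 mg

τ/t½ = 46/23 ≈ 2, so f = (1/2)^(46/23) ≈ 0.250000.
Cmin,ss = (D/Vd)·f/(1−f), so D = Cmin,ss·Vd·(1−f)/f.
D = 20 × 80 × (1−f)/f ≈ 20 × 80 × 3.00000 ≈ 4800.00 mg.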